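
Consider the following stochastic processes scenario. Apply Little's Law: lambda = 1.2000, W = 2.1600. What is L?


Little's Law: L = lambda * W
= 1.2000 * 2.1600
= 2.5920

2.5920


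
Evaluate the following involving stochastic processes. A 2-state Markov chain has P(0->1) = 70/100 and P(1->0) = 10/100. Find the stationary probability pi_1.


Stationary distribution: pi_0 = p10/(p01+p10), pi_1 = p01/(p01+p10)
p01 = 0.7000, p10 = 0.1000
pi_1 = 0.8750

0.8750


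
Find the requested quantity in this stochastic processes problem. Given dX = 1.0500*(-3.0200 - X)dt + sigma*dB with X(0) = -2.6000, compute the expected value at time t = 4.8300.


E[X(t)] = mu + (X(0) - mu)*exp(-theta*t)
= -3.0200 + (-2.6000 - -3.0200)*exp(-1.0500*4.8300)
= -3.0200 + 0.4200 * 0.0063
= -3.0174

-3.0174


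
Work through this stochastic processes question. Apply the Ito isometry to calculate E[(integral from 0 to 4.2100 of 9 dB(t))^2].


By Ito isometry: E[(int f dB)^2] = int f^2 dt
= 9^2 * 4.2100
= 81 * 4.2100 = 341.0100

341.0100


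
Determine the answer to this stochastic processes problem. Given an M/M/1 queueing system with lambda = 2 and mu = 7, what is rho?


rho = lambda/mu
= 2/7
= 0.2857

0.2857


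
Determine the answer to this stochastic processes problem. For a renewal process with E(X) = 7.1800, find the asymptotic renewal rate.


Long-run renewal rate = 1/E(X)
= 1/7.1800
= 0.1393

0.1393


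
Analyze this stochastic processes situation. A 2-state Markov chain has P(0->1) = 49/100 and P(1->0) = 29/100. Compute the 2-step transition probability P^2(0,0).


Computing P^2 by matrix multiplication.
P = [[0.5100, 0.4900], [0.2900, 0.7100]]
After raising P to the power 2:
P^2(0,0) = 0.4022

0.4022


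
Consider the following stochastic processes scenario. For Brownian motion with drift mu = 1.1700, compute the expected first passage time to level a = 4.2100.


Expected first passage time = a/mu
= 4.2100/1.1700
= 3.5983

3.5983


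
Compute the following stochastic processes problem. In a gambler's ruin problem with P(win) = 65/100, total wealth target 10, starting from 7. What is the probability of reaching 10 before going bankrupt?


Gambler's ruin formula:
r = q/p = 0.3500/0.6500 = 0.5385
P(win) = (1 - r^i)/(1 - r^N)
= (1 - 0.5385^7)/(1 - 0.5385^10)
= 0.9889

0.9889


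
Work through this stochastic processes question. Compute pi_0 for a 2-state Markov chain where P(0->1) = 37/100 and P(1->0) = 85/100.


Stationary distribution: pi_0 = p10/(p01+p10), pi_1 = p01/(p01+p10)
p01 = 0.3700, p10 = 0.8500
pi_0 = 0.6967

0.6967


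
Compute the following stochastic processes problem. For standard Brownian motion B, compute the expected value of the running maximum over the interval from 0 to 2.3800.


E(max B(s)) = sqrt(2t/pi)
= sqrt(2*2.3800/pi)
= sqrt(1.5152)
= 1.2309

1.2309


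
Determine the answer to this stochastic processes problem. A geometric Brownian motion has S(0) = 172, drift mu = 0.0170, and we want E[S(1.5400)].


E[S(t)] = S(0) * exp(mu * t)
= 172 * exp(0.0170 * 1.5400)
= 172 * 1.0265
= 176.5624

176.5624


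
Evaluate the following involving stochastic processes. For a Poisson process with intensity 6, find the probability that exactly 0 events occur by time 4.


P(N(t)=k) = (lambda*t)^k * exp(-lambda*t) / k!
lambda*t = 24
= 24^0 * exp(-24) / 0!
= 1 * 3.7751e-11 / 1
= 3.7751e-11

3.7751e-11


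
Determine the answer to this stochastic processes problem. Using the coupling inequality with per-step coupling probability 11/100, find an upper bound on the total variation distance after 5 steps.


TV distance bound <= (1-delta)^n
= (1 - 0.1100)^5
= 0.8900^5
= 0.5584

0.5584


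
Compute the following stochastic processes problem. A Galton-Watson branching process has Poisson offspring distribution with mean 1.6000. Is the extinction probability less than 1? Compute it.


Since mu = 1.6000 > 1, extinction prob q < 1.
Solve s = exp(mu*(s-1)) iteratively.
q = 0.3580

0.3580


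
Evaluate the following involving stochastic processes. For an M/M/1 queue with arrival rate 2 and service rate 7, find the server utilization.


rho = lambda/mu
= 2/7
= 0.2857

0.2857


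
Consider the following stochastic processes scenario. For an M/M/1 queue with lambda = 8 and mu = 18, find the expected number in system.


rho = 8/18 = 0.4444
L = rho/(1-rho)
= 0.4444/0.5556
= 0.8000

0.8000


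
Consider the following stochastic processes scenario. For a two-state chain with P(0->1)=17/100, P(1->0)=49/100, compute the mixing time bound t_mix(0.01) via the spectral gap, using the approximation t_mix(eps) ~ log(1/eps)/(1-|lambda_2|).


lambda_2 = |1 - p01 - p10| = |1 - 0.1700 - 0.4900| = 0.3400
t_mix ~ log(1/eps)/(1 - |lambda_2|)
= log(100)/(1 - 0.3400) = 4.6052/0.6600
= 6.9775

6.9775


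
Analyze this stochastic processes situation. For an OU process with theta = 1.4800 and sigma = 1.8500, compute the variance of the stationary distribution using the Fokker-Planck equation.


Stationary variance = sigma^2 / (2*theta)
= 1.8500^2 / (2*1.4800)
= 3.4225 / 2.9600
= 1.1563

1.1563


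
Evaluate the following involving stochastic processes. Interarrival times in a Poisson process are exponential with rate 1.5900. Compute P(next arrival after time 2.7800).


P(X > t) = exp(-lambda * t)
= exp(-1.5900 * 2.7800)
= exp(-4.4202) = 0.0120

0.0120


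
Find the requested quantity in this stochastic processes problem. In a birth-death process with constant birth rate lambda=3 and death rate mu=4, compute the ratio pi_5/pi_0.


For birth-death process, pi_n/pi_0 = (lambda/mu)^n
= (3/4)^5
= 0.2373

0.2373


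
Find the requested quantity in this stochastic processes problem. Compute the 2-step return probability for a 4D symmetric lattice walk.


P(return in 2 steps) = P(reverse first step) = 1/(2d)
= 1/8
= 0.1250

0.1250


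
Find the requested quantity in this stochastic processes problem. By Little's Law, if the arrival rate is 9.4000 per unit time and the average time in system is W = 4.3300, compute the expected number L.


Little's Law: L = lambda * W
= 9.4000 * 4.3300
= 40.7020

40.7020


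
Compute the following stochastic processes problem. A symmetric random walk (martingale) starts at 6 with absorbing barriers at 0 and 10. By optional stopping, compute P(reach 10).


By optional stopping theorem: E(M at tau) = M(0) = 6
P(hit 10)*10 + P(hit 0)*0 = 6
P(hit 10) = (6 - 0)/(10 - 0) = 3/5 = 0.6000

0.6000


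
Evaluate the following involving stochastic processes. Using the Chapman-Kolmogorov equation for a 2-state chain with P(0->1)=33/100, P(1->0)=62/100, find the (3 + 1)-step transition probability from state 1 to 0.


P^4 = P^3 * P^1
Computing via matrix multiplication of the transition matrix.
Entry (1,0) of P^4 = 0.6526

0.6526


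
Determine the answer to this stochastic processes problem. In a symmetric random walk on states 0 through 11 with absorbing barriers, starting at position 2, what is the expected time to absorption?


For symmetric RW on 0,...,N with absorbing barriers, E(i) = i*(N-i)
E(2) = 2 * 9 = 18

18


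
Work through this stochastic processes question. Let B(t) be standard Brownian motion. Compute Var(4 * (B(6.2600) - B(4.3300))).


Var(alpha*(B(t)-B(s))) = alpha^2 * (t-s)
= 4^2 * (6.2600 - 4.3300)
= 16 * 1.9300
= 30.8800

30.8800


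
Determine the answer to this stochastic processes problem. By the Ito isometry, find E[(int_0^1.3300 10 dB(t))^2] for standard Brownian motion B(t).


By Ito isometry: E[(int f dB)^2] = int f^2 dt
= 10^2 * 1.3300
= 100 * 1.3300 = 133.0000

133.0000


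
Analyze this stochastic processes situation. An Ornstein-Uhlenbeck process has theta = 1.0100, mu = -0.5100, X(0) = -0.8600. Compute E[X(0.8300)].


E[X(t)] = mu + (X(0) - mu)*exp(-theta*t)
= -0.5100 + (-0.8600 - -0.5100)*exp(-1.0100*0.8300)
= -0.5100 + -0.3500 * 0.4324
= -0.6614

-0.6614


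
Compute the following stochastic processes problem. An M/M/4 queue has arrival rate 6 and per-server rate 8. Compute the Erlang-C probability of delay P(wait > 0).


a = lambda/mu = 0.7500
rho = a/c = 0.1875
Erlang-C formula applied:
C(c,a) = 0.0077

0.0077


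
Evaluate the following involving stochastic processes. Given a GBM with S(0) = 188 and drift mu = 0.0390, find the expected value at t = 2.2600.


E[S(t)] = S(0) * exp(mu * t)
= 188 * exp(0.0390 * 2.2600)
= 188 * 1.0921
= 205.3225

205.3225


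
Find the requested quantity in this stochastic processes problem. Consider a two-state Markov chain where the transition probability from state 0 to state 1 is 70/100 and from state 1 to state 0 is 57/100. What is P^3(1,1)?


Computing P^3 by matrix multiplication.
P = [[0.3000, 0.7000], [0.5700, 0.4300]]
After raising P to the power 3:
P^3(1,1) = 0.5423

0.5423


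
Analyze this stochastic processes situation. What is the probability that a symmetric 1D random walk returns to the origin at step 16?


P(S(16) = 0) = C(16,8) / 4^8
= 12870 / 65536
= 0.1964

0.1964


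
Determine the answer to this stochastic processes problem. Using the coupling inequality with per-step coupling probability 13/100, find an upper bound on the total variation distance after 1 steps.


TV distance bound <= (1-delta)^n
= (1 - 0.1300)^1
= 0.8700^1
= 0.8700

0.8700


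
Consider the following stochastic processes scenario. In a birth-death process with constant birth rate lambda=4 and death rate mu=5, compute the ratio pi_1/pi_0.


For birth-death process, pi_n/pi_0 = (lambda/mu)^n
= (4/5)^1
= 0.8000

0.8000


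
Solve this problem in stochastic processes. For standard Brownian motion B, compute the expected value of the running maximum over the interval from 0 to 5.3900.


E(max B(s)) = sqrt(2t/pi)
= sqrt(2*5.3900/pi)
= sqrt(3.4314)
= 1.8524

1.8524


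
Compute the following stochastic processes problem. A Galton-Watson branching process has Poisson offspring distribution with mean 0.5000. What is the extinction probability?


Since mu = 0.5000 <= 1, extinction probability = 1.

1.0000


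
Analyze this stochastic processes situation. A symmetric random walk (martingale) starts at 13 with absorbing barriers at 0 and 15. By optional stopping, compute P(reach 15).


By optional stopping theorem: E(M at tau) = M(0) = 13
P(hit 15)*15 + P(hit 0)*0 = 13
P(hit 15) = (13 - 0)/(15 - 0) = 13/15 = 0.8667

0.8667


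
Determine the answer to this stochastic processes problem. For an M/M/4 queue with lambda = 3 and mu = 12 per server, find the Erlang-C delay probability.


a = lambda/mu = 0.2500
rho = a/c = 0.0625
Erlang-C formula applied:
C(c,a) = 1.3521e-04

1.3521e-04


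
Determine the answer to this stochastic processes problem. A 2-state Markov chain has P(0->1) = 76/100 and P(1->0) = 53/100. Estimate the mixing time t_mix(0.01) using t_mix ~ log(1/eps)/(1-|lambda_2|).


lambda_2 = |1 - p01 - p10| = |1 - 0.7600 - 0.5300| = 0.2900
t_mix ~ log(1/eps)/(1 - |lambda_2|)
= log(100)/(1 - 0.2900) = 4.6052/0.7100
= 6.4862

6.4862


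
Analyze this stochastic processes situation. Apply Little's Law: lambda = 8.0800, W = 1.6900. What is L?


Little's Law: L = lambda * W
= 8.0800 * 1.6900
= 13.6552

13.6552


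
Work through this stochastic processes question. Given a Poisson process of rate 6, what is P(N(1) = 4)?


P(N(t)=k) = (lambda*t)^k * exp(-lambda*t) / k!
lambda*t = 6
= 6^4 * exp(-6) / 4!
= 1296 * 0.0025 / 24
= 0.1339

0.1339


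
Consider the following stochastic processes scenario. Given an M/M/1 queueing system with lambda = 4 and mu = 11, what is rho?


rho = lambda/mu
= 4/11
= 0.3636

0.3636


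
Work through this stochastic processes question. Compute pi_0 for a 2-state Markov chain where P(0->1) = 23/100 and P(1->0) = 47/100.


Stationary distribution: pi_0 = p10/(p01+p10), pi_1 = p01/(p01+p10)
p01 = 0.2300, p10 = 0.4700
pi_0 = 0.6714

0.6714


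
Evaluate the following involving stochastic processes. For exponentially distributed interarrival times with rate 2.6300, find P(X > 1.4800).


P(X > t) = exp(-lambda * t)
= exp(-2.6300 * 1.4800)
= exp(-3.8924) = 0.0204

0.0204


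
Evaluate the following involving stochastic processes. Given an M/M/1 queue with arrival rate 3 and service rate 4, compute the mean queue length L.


rho = 3/4 = 0.7500
L = rho/(1-rho)
= 0.7500/0.2500
= 3.0000

3.0000


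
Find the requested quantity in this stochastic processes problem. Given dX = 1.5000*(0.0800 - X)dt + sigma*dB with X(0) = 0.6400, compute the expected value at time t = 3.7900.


E[X(t)] = mu + (X(0) - mu)*exp(-theta*t)
= 0.0800 + (0.6400 - 0.0800)*exp(-1.5000*3.7900)
= 0.0800 + 0.5600 * 0.0034
= 0.0819

0.0819


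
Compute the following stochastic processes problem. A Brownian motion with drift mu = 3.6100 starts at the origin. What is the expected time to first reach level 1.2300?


Expected first passage time = a/mu
= 1.2300/3.6100
= 0.3407

0.3407


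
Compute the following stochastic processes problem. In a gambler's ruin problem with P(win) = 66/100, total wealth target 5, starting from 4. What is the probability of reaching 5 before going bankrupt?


Gambler's ruin formula:
r = q/p = 0.3400/0.6600 = 0.5152
P(win) = (1 - r^i)/(1 - r^N)
= (1 - 0.5152^4)/(1 - 0.5152^5)
= 0.9646

0.9646


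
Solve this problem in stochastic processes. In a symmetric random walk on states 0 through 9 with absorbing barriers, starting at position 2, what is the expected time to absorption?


For symmetric RW on 0,...,N with absorbing barriers, E(i) = i*(N-i)
E(2) = 2 * 7 = 14

14


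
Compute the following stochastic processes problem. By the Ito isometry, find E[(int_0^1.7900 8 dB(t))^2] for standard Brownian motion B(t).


By Ito isometry: E[(int f dB)^2] = int f^2 dt
= 8^2 * 1.7900
= 64 * 1.7900 = 114.5600

114.5600


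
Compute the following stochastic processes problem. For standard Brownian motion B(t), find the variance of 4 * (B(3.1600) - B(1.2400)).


Var(alpha*(B(t)-B(s))) = alpha^2 * (t-s)
= 4^2 * (3.1600 - 1.2400)
= 16 * 1.9200
= 30.7200

30.7200


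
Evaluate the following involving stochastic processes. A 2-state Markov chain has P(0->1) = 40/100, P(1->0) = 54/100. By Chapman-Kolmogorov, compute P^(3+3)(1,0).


P^6 = P^3 * P^3
Computing via matrix multiplication of the transition matrix.
Entry (1,0) of P^6 = 0.5745

0.5745


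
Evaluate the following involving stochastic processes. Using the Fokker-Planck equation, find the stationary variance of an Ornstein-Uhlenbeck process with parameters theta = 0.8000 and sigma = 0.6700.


Stationary variance = sigma^2 / (2*theta)
= 0.6700^2 / (2*0.8000)
= 0.4489 / 1.6000
= 0.2806

0.2806


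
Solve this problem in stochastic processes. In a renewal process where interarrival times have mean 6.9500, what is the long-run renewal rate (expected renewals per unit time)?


Long-run renewal rate = 1/E(X)
= 1/6.9500
= 0.1439

0.1439


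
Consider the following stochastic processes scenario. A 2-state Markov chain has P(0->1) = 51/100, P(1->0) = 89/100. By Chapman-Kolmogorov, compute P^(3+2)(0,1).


P^5 = P^3 * P^2
Computing via matrix multiplication of the transition matrix.
Entry (0,1) of P^5 = 0.3680

0.3680


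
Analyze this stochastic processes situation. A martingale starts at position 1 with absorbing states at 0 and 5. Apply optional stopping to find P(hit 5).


By optional stopping theorem: E(M at tau) = M(0) = 1
P(hit 5)*5 + P(hit 0)*0 = 1
P(hit 5) = (1 - 0)/(5 - 0) = 1/5 = 0.2000

0.2000


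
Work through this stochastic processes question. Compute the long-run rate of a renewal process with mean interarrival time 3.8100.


Long-run renewal rate = 1/E(X)
= 1/3.8100
= 0.2625

0.2625


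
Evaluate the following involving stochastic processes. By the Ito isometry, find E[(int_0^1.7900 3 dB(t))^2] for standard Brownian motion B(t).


By Ito isometry: E[(int f dB)^2] = int f^2 dt
= 3^2 * 1.7900
= 9 * 1.7900 = 16.1100

16.1100


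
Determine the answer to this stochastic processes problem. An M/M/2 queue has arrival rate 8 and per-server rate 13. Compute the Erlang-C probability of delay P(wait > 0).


a = lambda/mu = 0.6154
rho = a/c = 0.3077
Erlang-C formula applied:
C(c,a) = 0.1448

0.1448


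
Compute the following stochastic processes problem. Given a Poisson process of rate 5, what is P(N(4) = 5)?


P(N(t)=k) = (lambda*t)^k * exp(-lambda*t) / k!
lambda*t = 20
= 20^5 * exp(-20) / 5!
= 3200000 * 2.0612e-09 / 120
= 5.4964e-05

5.4964e-05


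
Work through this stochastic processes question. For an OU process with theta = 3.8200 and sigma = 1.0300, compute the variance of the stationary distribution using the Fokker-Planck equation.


Stationary variance = sigma^2 / (2*theta)
= 1.0300^2 / (2*3.8200)
= 1.0609 / 7.6400
= 0.1389

0.1389


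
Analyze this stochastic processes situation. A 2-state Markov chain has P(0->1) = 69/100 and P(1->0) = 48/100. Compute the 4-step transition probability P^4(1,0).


Computing P^4 by matrix multiplication.
P = [[0.3100, 0.6900], [0.4800, 0.5200]]
After raising P to the power 4:
P^4(1,0) = 0.4099

0.4099


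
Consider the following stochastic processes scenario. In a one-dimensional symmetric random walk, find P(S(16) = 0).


P(S(16) = 0) = C(16,8) / 4^8
= 12870 / 65536
= 0.1964

0.1964


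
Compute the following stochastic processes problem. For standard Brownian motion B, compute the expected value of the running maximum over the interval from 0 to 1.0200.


E(max B(s)) = sqrt(2t/pi)
= sqrt(2*1.0200/pi)
= sqrt(0.6494)
= 0.8058

0.8058


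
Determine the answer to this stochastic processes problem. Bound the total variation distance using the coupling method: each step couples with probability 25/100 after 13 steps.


TV distance bound <= (1-delta)^n
= (1 - 0.2500)^13
= 0.7500^13
= 0.0238

0.0238


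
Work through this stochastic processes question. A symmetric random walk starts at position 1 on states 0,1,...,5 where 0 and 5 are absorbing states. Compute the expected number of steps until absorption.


For symmetric RW on 0,...,N with absorbing barriers, E(i) = i*(N-i)
E(1) = 1 * 4 = 4

4


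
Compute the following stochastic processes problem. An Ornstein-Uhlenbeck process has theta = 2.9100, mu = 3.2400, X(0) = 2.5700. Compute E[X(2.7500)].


E[X(t)] = mu + (X(0) - mu)*exp(-theta*t)
= 3.2400 + (2.5700 - 3.2400)*exp(-2.9100*2.7500)
= 3.2400 + -0.6700 * 3.3463e-04
= 3.2398

3.2398


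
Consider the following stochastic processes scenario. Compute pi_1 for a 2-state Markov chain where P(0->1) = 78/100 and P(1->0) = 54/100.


Stationary distribution: pi_0 = p10/(p01+p10), pi_1 = p01/(p01+p10)
p01 = 0.7800, p10 = 0.5400
pi_1 = 0.5909

0.5909


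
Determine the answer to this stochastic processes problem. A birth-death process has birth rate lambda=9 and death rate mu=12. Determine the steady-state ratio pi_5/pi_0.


For birth-death process, pi_n/pi_0 = (lambda/mu)^n
= (9/12)^5
= 0.2373

0.2373


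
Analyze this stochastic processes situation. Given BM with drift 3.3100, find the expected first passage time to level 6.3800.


Expected first passage time = a/mu
= 6.3800/3.3100
= 1.9275

1.9275


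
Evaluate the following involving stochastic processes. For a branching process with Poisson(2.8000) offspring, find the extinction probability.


Since mu = 2.8000 > 1, extinction prob q < 1.
Solve s = exp(mu*(s-1)) iteratively.
q = 0.0750

0.0750


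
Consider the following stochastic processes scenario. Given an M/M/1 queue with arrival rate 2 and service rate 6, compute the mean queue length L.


rho = 2/6 = 0.3333
L = rho/(1-rho)
= 0.3333/0.6667
= 0.5000

0.5000


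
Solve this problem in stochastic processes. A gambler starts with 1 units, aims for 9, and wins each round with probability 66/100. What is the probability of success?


Gambler's ruin formula:
r = q/p = 0.3400/0.6600 = 0.5152
P(win) = (1 - r^i)/(1 - r^N)
= (1 - 0.5152^1)/(1 - 0.5152^9)
= 0.4861

0.4861


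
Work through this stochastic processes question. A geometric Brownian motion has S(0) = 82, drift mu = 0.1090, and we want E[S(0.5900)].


E[S(t)] = S(0) * exp(mu * t)
= 82 * exp(0.1090 * 0.5900)
= 82 * 1.0664
= 87.4467

87.4467


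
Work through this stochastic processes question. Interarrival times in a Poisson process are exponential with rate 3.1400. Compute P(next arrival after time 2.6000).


P(X > t) = exp(-lambda * t)
= exp(-3.1400 * 2.6000)
= exp(-8.1640) = 2.8472e-04

2.8472e-04


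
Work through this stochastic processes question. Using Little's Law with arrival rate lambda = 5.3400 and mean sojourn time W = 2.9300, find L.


Little's Law: L = lambda * W
= 5.3400 * 2.9300
= 15.6462

15.6462


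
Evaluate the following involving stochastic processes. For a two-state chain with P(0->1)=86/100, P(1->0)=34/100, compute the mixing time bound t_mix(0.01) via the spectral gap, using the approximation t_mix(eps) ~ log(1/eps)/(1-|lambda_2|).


lambda_2 = |1 - p01 - p10| = |1 - 0.8600 - 0.3400| = 0.2000
t_mix ~ log(1/eps)/(1 - |lambda_2|)
= log(100)/(1 - 0.2000) = 4.6052/0.8000
= 5.7565

5.7565


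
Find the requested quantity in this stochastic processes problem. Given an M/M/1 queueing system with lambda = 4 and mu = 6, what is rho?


rho = lambda/mu
= 4/6
= 0.6667

0.6667


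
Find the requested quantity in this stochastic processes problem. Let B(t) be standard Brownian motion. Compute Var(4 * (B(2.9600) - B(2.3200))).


Var(alpha*(B(t)-B(s))) = alpha^2 * (t-s)
= 4^2 * (2.9600 - 2.3200)
= 16 * 0.6400
= 10.2400

10.2400


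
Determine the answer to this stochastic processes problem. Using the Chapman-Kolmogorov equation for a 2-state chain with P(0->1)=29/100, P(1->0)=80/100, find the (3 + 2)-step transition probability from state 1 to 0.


P^5 = P^3 * P^2
Computing via matrix multiplication of the transition matrix.
Entry (1,0) of P^5 = 0.7339

0.7339


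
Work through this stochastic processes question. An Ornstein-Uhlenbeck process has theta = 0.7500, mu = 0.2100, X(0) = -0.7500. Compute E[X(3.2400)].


E[X(t)] = mu + (X(0) - mu)*exp(-theta*t)
= 0.2100 + (-0.7500 - 0.2100)*exp(-0.7500*3.2400)
= 0.2100 + -0.9600 * 0.0880
= 0.1255

0.1255


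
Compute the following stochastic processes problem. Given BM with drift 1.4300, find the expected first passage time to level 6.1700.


Expected first passage time = a/mu
= 6.1700/1.4300
= 4.3147

4.3147


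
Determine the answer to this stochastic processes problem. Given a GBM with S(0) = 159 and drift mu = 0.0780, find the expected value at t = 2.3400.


E[S(t)] = S(0) * exp(mu * t)
= 159 * exp(0.0780 * 2.3400)
= 159 * 1.2002
= 190.8379

190.8379


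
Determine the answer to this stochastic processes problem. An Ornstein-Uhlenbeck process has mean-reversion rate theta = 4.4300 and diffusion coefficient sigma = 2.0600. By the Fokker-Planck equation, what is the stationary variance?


Stationary variance = sigma^2 / (2*theta)
= 2.0600^2 / (2*4.4300)
= 4.2436 / 8.8600
= 0.4790

0.4790


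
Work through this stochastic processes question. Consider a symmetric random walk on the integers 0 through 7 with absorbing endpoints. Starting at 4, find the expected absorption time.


For symmetric RW on 0,...,N with absorbing barriers, E(i) = i*(N-i)
E(4) = 4 * 3 = 12

12


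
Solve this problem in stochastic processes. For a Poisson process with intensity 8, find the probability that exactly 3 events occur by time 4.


P(N(t)=k) = (lambda*t)^k * exp(-lambda*t) / k!
lambda*t = 32
= 32^3 * exp(-32) / 3!
= 32768 * 1.2664e-14 / 6
= 6.9163e-11

6.9163e-11


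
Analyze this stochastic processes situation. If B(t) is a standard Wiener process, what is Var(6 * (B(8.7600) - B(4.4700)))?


Var(alpha*(B(t)-B(s))) = alpha^2 * (t-s)
= 6^2 * (8.7600 - 4.4700)
= 36 * 4.2900
= 154.4400

154.4400


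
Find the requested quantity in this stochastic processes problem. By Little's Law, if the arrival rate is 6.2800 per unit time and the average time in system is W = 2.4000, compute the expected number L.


Little's Law: L = lambda * W
= 6.2800 * 2.4000
= 15.0720

15.0720


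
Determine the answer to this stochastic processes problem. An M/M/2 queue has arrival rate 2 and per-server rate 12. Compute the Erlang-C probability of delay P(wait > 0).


a = lambda/mu = 0.1667
rho = a/c = 0.0833
Erlang-C formula applied:
C(c,a) = 0.0128

0.0128


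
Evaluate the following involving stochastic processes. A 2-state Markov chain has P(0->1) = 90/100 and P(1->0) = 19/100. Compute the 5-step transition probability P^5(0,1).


Computing P^5 by matrix multiplication.
P = [[0.1000, 0.9000], [0.1900, 0.8100]]
After raising P to the power 5:
P^5(0,1) = 0.8257

0.8257


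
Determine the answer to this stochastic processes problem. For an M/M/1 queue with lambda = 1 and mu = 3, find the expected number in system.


rho = 1/3 = 0.3333
L = rho/(1-rho)
= 0.3333/0.6667
= 0.5000

0.5000


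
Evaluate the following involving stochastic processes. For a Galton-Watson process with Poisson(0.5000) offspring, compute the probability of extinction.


Since mu = 0.5000 <= 1, extinction probability = 1.

1.0000


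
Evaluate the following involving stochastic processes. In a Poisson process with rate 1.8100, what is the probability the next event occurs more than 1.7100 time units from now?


P(X > t) = exp(-lambda * t)
= exp(-1.8100 * 1.7100)
= exp(-3.0951) = 0.0453

0.0453


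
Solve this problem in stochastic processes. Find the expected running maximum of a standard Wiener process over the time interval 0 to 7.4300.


E(max B(s)) = sqrt(2t/pi)
= sqrt(2*7.4300/pi)
= sqrt(4.7301)
= 2.1749

2.1749


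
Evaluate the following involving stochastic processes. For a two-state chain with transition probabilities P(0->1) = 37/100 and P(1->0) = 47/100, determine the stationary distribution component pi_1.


Stationary distribution: pi_0 = p10/(p01+p10), pi_1 = p01/(p01+p10)
p01 = 0.3700, p10 = 0.4700
pi_1 = 0.4405

0.4405


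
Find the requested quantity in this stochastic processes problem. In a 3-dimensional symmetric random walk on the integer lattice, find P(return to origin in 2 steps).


P(return in 2 steps) = P(reverse first step) = 1/(2d)
= 1/6
= 0.1667

0.1667


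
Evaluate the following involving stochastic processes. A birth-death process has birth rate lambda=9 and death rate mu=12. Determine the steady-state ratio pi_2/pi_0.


For birth-death process, pi_n/pi_0 = (lambda/mu)^n
= (9/12)^2
= 0.5625

0.5625


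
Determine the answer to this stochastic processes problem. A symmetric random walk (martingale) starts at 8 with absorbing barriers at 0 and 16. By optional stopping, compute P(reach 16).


By optional stopping theorem: E(M at tau) = M(0) = 8
P(hit 16)*16 + P(hit 0)*0 = 8
P(hit 16) = (8 - 0)/(16 - 0) = 1/2 = 0.5000

0.5000


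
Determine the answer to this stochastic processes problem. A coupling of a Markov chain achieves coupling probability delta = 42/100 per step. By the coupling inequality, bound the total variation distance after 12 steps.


TV distance bound <= (1-delta)^n
= (1 - 0.4200)^12
= 0.5800^12
= 0.0014

0.0014


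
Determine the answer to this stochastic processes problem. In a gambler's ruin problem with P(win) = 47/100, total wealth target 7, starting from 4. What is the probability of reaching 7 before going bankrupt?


Gambler's ruin formula:
r = q/p = 0.5300/0.4700 = 1.1277
P(win) = (1 - r^i)/(1 - r^N)
= (1 - 1.1277^4)/(1 - 1.1277^7)
= 0.4679

0.4679


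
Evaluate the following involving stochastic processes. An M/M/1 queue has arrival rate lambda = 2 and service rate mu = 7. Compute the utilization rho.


rho = lambda/mu
= 2/7
= 0.2857

0.2857


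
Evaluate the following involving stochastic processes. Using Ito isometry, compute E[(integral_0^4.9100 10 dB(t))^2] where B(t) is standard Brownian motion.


By Ito isometry: E[(int f dB)^2] = int f^2 dt
= 10^2 * 4.9100
= 100 * 4.9100 = 491.0000

491.0000


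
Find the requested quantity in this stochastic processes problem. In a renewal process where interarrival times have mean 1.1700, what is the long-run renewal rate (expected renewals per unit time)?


Long-run renewal rate = 1/E(X)
= 1/1.1700
= 0.8547

0.8547


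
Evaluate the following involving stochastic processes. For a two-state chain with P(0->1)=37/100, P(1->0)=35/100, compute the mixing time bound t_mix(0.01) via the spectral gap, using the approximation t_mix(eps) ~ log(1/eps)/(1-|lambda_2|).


lambda_2 = |1 - p01 - p10| = |1 - 0.3700 - 0.3500| = 0.2800
t_mix ~ log(1/eps)/(1 - |lambda_2|)
= log(100)/(1 - 0.2800) = 4.6052/0.7200
= 6.3961

6.3961


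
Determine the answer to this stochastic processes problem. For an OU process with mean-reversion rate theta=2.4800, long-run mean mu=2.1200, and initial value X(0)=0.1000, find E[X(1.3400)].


E[X(t)] = mu + (X(0) - mu)*exp(-theta*t)
= 2.1200 + (0.1000 - 2.1200)*exp(-2.4800*1.3400)
= 2.1200 + -2.0200 * 0.0360
= 2.0472

2.0472


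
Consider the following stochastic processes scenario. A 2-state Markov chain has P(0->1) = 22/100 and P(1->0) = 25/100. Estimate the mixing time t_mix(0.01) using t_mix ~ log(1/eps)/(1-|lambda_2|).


lambda_2 = |1 - p01 - p10| = |1 - 0.2200 - 0.2500| = 0.5300
t_mix ~ log(1/eps)/(1 - |lambda_2|)
= log(100)/(1 - 0.5300) = 4.6052/0.4700
= 9.7982

9.7982


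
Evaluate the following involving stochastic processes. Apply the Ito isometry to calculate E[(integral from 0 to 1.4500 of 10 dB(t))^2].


By Ito isometry: E[(int f dB)^2] = int f^2 dt
= 10^2 * 1.4500
= 100 * 1.4500 = 145.0000

145.0000


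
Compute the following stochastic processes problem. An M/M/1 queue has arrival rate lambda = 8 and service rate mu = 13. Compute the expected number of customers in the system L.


rho = 8/13 = 0.6154
L = rho/(1-rho)
= 0.6154/0.3846
= 1.6000

1.6000


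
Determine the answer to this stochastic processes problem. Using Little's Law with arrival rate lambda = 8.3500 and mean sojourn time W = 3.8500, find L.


Little's Law: L = lambda * W
= 8.3500 * 3.8500
= 32.1475

32.1475


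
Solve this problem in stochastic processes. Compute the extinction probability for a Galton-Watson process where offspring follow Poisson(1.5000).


Since mu = 1.5000 > 1, extinction prob q < 1.
Solve s = exp(mu*(s-1)) iteratively.
q = 0.4172

0.4172


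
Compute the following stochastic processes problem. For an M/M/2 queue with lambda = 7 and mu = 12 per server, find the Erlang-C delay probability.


a = lambda/mu = 0.5833
rho = a/c = 0.2917
Erlang-C formula applied:
C(c,a) = 0.1317

0.1317


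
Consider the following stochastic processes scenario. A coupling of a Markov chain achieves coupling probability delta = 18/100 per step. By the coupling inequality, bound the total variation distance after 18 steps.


TV distance bound <= (1-delta)^n
= (1 - 0.1800)^18
= 0.8200^18
= 0.0281

0.0281


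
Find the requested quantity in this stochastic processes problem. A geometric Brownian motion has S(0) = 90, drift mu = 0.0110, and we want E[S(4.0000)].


E[S(t)] = S(0) * exp(mu * t)
= 90 * exp(0.0110 * 4.0000)
= 90 * 1.0450
= 94.0484

94.0484


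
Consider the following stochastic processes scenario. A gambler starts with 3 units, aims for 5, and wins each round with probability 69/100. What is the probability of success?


Gambler's ruin formula:
r = q/p = 0.3100/0.6900 = 0.4493
P(win) = (1 - r^i)/(1 - r^N)
= (1 - 0.4493^3)/(1 - 0.4493^5)
= 0.9263

0.9263


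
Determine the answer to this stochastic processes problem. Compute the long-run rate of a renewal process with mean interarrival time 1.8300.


Long-run renewal rate = 1/E(X)
= 1/1.8300
= 0.5464

0.5464


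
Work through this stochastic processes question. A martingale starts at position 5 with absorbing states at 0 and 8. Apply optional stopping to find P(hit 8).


By optional stopping theorem: E(M at tau) = M(0) = 5
P(hit 8)*8 + P(hit 0)*0 = 5
P(hit 8) = (5 - 0)/(8 - 0) = 5/8 = 0.6250

0.6250


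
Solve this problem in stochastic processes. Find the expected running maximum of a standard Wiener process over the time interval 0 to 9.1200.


E(max B(s)) = sqrt(2t/pi)
= sqrt(2*9.1200/pi)
= sqrt(5.8060)
= 2.4096

2.4096


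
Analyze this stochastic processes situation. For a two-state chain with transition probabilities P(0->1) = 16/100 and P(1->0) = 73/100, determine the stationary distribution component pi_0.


Stationary distribution: pi_0 = p10/(p01+p10), pi_1 = p01/(p01+p10)
p01 = 0.1600, p10 = 0.7300
pi_0 = 0.8202

0.8202


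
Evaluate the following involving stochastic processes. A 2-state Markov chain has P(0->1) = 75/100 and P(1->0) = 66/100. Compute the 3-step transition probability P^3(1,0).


Computing P^3 by matrix multiplication.
P = [[0.2500, 0.7500], [0.6600, 0.3400]]
After raising P to the power 3:
P^3(1,0) = 0.5003

0.5003


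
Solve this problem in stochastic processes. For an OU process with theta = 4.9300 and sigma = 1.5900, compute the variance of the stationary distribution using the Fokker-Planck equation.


Stationary variance = sigma^2 / (2*theta)
= 1.5900^2 / (2*4.9300)
= 2.5281 / 9.8600
= 0.2564

0.2564


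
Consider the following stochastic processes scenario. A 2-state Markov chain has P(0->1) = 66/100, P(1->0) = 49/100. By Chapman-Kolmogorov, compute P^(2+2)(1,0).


P^4 = P^2 * P^2
Computing via matrix multiplication of the transition matrix.
Entry (1,0) of P^4 = 0.4259

0.4259


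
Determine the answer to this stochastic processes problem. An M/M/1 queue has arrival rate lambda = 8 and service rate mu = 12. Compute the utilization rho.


rho = lambda/mu
= 8/12
= 0.6667

0.6667


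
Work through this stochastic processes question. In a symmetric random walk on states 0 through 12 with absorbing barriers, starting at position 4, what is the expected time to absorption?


For symmetric RW on 0,...,N with absorbing barriers, E(i) = i*(N-i)
E(4) = 4 * 8 = 32

32


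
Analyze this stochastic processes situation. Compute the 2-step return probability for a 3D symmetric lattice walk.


P(return in 2 steps) = P(reverse first step) = 1/(2d)
= 1/6
= 0.1667

0.1667


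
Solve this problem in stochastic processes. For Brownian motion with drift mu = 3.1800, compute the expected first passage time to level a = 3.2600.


Expected first passage time = a/mu
= 3.2600/3.1800
= 1.0252

1.0252


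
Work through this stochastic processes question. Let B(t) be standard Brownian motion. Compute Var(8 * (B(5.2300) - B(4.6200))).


Var(alpha*(B(t)-B(s))) = alpha^2 * (t-s)
= 8^2 * (5.2300 - 4.6200)
= 64 * 0.6100
= 39.0400

39.0400


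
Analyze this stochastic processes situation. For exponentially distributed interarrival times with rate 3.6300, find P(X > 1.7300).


P(X > t) = exp(-lambda * t)
= exp(-3.6300 * 1.7300)
= exp(-6.2799) = 0.0019

0.0019


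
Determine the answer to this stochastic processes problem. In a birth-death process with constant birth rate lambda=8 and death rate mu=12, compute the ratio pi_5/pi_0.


For birth-death process, pi_n/pi_0 = (lambda/mu)^n
= (8/12)^5
= 0.1317

0.1317


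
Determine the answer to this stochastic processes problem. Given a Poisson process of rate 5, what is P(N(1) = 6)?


P(N(t)=k) = (lambda*t)^k * exp(-lambda*t) / k!
lambda*t = 5
= 5^6 * exp(-5) / 6!
= 15625 * 0.0067 / 720
= 0.1462

0.1462


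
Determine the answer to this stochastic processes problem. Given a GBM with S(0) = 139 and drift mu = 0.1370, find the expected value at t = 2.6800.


E[S(t)] = S(0) * exp(mu * t)
= 139 * exp(0.1370 * 2.6800)
= 139 * 1.4436
= 200.6644

200.6644


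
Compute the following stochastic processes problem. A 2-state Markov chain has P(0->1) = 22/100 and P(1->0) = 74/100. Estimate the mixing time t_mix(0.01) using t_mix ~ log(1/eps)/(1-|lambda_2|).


lambda_2 = |1 - p01 - p10| = |1 - 0.2200 - 0.7400| = 0.0400
t_mix ~ log(1/eps)/(1 - |lambda_2|)
= log(100)/(1 - 0.0400) = 4.6052/0.9600
= 4.7971

4.7971


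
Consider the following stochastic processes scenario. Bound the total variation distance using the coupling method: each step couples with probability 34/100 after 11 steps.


TV distance bound <= (1-delta)^n
= (1 - 0.3400)^11
= 0.6600^11
= 0.0104

0.0104


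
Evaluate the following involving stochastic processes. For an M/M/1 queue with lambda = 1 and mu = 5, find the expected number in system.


rho = 1/5 = 0.2000
L = rho/(1-rho)
= 0.2000/0.8000
= 0.2500

0.2500


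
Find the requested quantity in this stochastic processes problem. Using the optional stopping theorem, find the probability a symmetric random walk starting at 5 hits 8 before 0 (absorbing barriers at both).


By optional stopping theorem: E(M at tau) = M(0) = 5
P(hit 8)*8 + P(hit 0)*0 = 5
P(hit 8) = (5 - 0)/(8 - 0) = 5/8 = 0.6250

0.6250


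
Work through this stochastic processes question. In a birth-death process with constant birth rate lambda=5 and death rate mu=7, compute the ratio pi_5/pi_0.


For birth-death process, pi_n/pi_0 = (lambda/mu)^n
= (5/7)^5
= 0.1859

0.1859


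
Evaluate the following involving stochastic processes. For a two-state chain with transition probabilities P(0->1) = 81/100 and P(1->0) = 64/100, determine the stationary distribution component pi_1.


Stationary distribution: pi_0 = p10/(p01+p10), pi_1 = p01/(p01+p10)
p01 = 0.8100, p10 = 0.6400
pi_1 = 0.5586

0.5586


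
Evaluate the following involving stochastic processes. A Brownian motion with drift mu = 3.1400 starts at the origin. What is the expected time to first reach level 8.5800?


Expected first passage time = a/mu
= 8.5800/3.1400
= 2.7325

2.7325


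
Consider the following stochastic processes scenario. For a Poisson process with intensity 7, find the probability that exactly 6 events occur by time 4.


P(N(t)=k) = (lambda*t)^k * exp(-lambda*t) / k!
lambda*t = 28
= 28^6 * exp(-28) / 6!
= 481890304 * 6.9144e-13 / 720
= 4.6278e-07

4.6278e-07


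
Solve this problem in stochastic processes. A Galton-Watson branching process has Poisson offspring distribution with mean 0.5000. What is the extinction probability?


Since mu = 0.5000 <= 1, extinction probability = 1.

1.0000


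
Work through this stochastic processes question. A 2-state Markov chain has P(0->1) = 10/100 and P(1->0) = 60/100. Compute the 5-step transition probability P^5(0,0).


Computing P^5 by matrix multiplication.
P = [[0.9000, 0.1000], [0.6000, 0.4000]]
After raising P to the power 5:
P^5(0,0) = 0.8575

0.8575


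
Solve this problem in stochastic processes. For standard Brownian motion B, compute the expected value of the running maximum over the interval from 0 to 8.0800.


E(max B(s)) = sqrt(2t/pi)
= sqrt(2*8.0800/pi)
= sqrt(5.1439)
= 2.2680

2.2680


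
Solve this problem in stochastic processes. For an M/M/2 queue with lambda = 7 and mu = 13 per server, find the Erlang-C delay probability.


a = lambda/mu = 0.5385
rho = a/c = 0.2692
Erlang-C formula applied:
C(c,a) = 0.1142

0.1142


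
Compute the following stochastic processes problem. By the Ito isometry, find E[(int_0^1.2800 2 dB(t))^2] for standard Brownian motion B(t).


By Ito isometry: E[(int f dB)^2] = int f^2 dt
= 2^2 * 1.2800
= 4 * 1.2800 = 5.1200

5.1200


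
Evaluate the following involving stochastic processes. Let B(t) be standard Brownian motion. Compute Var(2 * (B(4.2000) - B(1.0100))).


Var(alpha*(B(t)-B(s))) = alpha^2 * (t-s)
= 2^2 * (4.2000 - 1.0100)
= 4 * 3.1900
= 12.7600

12.7600


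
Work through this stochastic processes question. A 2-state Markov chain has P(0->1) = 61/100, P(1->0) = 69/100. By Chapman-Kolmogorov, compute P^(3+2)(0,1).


P^5 = P^3 * P^2
Computing via matrix multiplication of the transition matrix.
Entry (0,1) of P^5 = 0.4704

0.4704
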